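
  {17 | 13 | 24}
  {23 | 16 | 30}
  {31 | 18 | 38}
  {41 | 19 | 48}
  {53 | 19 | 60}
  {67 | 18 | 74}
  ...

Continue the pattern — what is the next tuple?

{83 | 16 | 90}

First slot goes 17, 23, 31, 41, 53, 67 → 83 (differences are 6, 8, 10, … (increasing by 2 each time)).
Second slot: differences are 3, 2, 1, … (decreasing by 1 each time); 13, 16, 18, 19, 19, 18 → 16.
Third slot: 24, 30, 38, 48, 60, 74 → 90 (always 7 more than the first slot).
So the next tuple is {83 | 16 | 90}.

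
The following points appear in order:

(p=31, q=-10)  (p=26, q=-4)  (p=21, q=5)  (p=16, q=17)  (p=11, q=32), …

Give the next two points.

P: −5 each step, so 31, 26, 21, 16, 11 → 6 → 1.
For the q, differences are 6, 9, 12, … (increasing by 3 each time): -10, -4, 5, 17, 32 → 50 → 71.
Putting the parts together: (p=6, q=50) and then (p=1, q=71).

(p=6, q=50), (p=1, q=71)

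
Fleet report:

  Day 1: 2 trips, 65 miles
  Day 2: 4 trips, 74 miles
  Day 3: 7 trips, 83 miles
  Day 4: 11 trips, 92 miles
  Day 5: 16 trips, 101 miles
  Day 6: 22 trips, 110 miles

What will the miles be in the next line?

119

Trips — differences are 2, 3, 4, … (increasing by 1 each time): 2, 4, 7, 11, 16, 22 → 29.
Miles — +9 each step: 65, 74, 83, 92, 101, 110 → 119.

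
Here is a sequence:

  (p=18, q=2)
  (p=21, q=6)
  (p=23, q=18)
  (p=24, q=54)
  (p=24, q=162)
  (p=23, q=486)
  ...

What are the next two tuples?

(p=21, q=1458), (p=18, q=4374)

P: differences are 3, 2, 1, … (decreasing by 1 each time), so 18, 21, 23, 24, 24, 23 → 21 → 18.
Q: ×3 each step, so 2, 6, 18, 54, 162, 486 → 1458 → 4374.
So the next two tuples are (p=21, q=1458) and (p=18, q=4374).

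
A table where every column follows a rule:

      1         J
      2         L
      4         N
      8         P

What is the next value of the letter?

R

Letter: letters move forward 2 places in the alphabet, so J, L, N, P → R.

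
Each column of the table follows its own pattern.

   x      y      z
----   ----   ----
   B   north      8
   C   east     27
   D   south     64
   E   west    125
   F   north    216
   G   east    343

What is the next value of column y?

south

Column y: north, east, south, west, north, east → south (repeats north → east → south → west).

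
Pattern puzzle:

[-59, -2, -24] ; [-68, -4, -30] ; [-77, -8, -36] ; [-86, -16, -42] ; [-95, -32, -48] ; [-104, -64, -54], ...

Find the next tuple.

First slot: -59, -68, -77, -86, -95, -104 → -113 (−9 each step).
Second slot — ×2 each step: -2, -4, -8, -16, -32, -64 → -128.
Third slot: −6 each step, so -24, -30, -36, -42, -48, -54 → -60.
So the next tuple is [-113, -128, -60].

[-113, -128, -60]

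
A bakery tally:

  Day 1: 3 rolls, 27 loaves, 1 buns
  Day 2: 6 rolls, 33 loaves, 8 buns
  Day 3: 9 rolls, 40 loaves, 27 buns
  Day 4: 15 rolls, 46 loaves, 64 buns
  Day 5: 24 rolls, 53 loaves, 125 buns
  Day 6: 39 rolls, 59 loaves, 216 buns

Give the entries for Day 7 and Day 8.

63 rolls, 66 loaves, 343 buns; 102 rolls, 72 loaves, 512 buns

Rolls: 3, 6, 9, 15, 24, 39 → 63 → 102 (each term is the sum of the two before it).
Loaves — alternating steps +6, +7, +6, +7, …: 27, 33, 40, 46, 53, 59 → 66 → 72.
Buns goes 1, 8, 27, 64, 125, 216 → 343 → 512 (perfect cubes: 1³, 2³, 3³, …).
Putting the parts together: 63 rolls, 66 loaves, 343 buns and then 102 rolls, 72 loaves, 512 buns.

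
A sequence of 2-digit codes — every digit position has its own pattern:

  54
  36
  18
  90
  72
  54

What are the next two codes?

For the first digit, −2 each step, mod 10: 5, 3, 1, 9, 7, 5 → 3 → 1.
Second digit goes 4, 6, 8, 0, 2, 4 → 6 → 8 (+2 each step, mod 10).
So the next two codes are 36 and 18.

36 then 18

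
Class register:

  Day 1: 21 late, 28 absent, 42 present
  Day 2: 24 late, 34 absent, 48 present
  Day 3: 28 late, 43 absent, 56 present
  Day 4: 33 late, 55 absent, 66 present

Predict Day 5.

39 late, 70 absent, 78 present

For the late, differences are 3, 4, 5, … (increasing by 1 each time): 21, 24, 28, 33 → 39.
For the absent, differences are 6, 9, 12, … (increasing by 3 each time): 28, 34, 43, 55 → 70.
Present — always 2 × the late: 42, 48, 56, 66 → 78.
So the next record is 39 late, 70 absent, 78 present.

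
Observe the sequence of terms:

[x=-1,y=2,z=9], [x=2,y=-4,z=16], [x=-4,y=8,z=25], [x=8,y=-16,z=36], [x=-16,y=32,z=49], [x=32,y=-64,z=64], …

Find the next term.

[x=-64,y=128,z=81]

X — ×(-2) each step: -1, 2, -4, 8, -16, 32 → -64.
Y: ×(-2) each step, so 2, -4, 8, -16, 32, -64 → 128.
Z goes 9, 16, 25, 36, 49, 64 → 81 (perfect squares: 3², 4², 5², …).
Combining the parts gives [x=-64,y=128,z=81].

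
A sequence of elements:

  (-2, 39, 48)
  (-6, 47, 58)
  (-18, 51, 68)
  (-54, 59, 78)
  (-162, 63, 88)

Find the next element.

(-486, 71, 98)

First value — ×3 each step: -2, -6, -18, -54, -162 → -486.
Second value: alternating steps +8, +4, +8, +4, …, so 39, 47, 51, 59, 63 → 71.
Third value: 48, 58, 68, 78, 88 → 98 (+10 each step).
So the next element is (-486, 71, 98).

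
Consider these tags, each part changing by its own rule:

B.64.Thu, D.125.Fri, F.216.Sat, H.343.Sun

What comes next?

J.512.Mon

Letter: letters move forward 2 places in the alphabet, so B, D, F, H → J.
Second component: 64, 125, 216, 343 → 512 (perfect cubes: 4³, 5³, 6³, …).
Day: runs through the weekdays Mon→Sun, so Thu, Fri, Sat, Sun → Mon.
Combining the parts gives J.512.Mon.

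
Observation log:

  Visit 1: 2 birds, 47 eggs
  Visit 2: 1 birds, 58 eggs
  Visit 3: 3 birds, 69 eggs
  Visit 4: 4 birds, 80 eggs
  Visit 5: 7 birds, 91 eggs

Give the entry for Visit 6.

11 birds, 102 eggs

Birds: each term is the sum of the two before it, so 2, 1, 3, 4, 7 → 11.
Eggs: 47, 58, 69, 80, 91 → 102 (+11 each step).
Putting it together: 11 birds, 102 eggs.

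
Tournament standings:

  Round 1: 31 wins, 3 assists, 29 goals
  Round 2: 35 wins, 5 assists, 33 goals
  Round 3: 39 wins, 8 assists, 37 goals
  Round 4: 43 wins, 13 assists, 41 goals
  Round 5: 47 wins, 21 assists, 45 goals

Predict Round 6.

For the wins, +4 each step: 31, 35, 39, 43, 47 → 51.
Assists: each term is the sum of the two before it; 3, 5, 8, 13, 21 → 34.
Goals: +4 each step, so 29, 33, 37, 41, 45 → 49.
Putting it together: 51 wins, 34 assists, 49 goals.

51 wins, 34 assists, 49 goals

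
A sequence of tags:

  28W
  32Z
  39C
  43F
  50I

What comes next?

First component — alternating steps +4, +7, +4, +7, …: 28, 32, 39, 43, 50 → 54.
For the letter, letters move forward 3 places in the alphabet, wrapping Z→A: W, Z, C, F, I → L.
Putting it together: 54L.

54L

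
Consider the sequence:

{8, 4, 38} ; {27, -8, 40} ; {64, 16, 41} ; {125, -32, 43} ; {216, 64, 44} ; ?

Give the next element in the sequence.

{343, -128, 46}

First slot: 8, 27, 64, 125, 216 → 343 (perfect cubes: 2³, 3³, 4³, …).
Second slot: ×(-2) each step, so 4, -8, 16, -32, 64 → -128.
Third slot: alternating steps +2, +1, +2, +1, …, so 38, 40, 41, 43, 44 → 46.
Combining the parts gives {343, -128, 46}.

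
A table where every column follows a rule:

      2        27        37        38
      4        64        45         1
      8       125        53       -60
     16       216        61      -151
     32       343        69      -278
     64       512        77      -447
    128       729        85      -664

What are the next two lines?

First component: ×2 each step, so 2, 4, 8, 16, 32, 64, 128 → 256 → 512.
Second component goes 27, 64, 125, 216, 343, 512, 729 → 1000 → 1331 (perfect cubes: 3³, 4³, 5³, …).
Third component goes 37, 45, 53, 61, 69, 77, 85 → 93 → 101 (+8 each step).
Fourth component: 38, 1, -60, -151, -278, -447, -664 → -935 → -1266 (together with the second component always sums to 65).
Putting the parts together: 256  1000  93  -935 and then 512  1331  101  -1266.

256  1000  93  -935; 512  1331  101  -1266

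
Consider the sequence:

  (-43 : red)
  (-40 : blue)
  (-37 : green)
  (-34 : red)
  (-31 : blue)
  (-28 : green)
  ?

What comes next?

(-25 : red)

For the first slot, +3 each step: -43, -40, -37, -34, -31, -28 → -25.
Colour: repeats red → blue → green, so red, blue, green, red, blue, green → red.
So the next element is (-25 : red).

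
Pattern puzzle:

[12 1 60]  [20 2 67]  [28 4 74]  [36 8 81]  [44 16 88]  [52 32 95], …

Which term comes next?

First component: +8 each step; 12, 20, 28, 36, 44, 52 → 60.
For the second component, ×2 each step: 1, 2, 4, 8, 16, 32 → 64.
Third component: +7 each step; 60, 67, 74, 81, 88, 95 → 102.
So the next term is [60 64 102].

[60 64 102]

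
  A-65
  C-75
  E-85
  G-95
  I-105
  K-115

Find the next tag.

Letter: A, C, E, G, I, K → M (letters move forward 2 places in the alphabet).
Second component — +10 each step: 65, 75, 85, 95, 105, 115 → 125.
So the next tag is M-125.

M-125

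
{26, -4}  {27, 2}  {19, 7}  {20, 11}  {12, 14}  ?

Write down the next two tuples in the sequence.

{13, 16}, {5, 17}

First entry: alternating steps +1, −8, +1, −8, …; 26, 27, 19, 20, 12 → 13 → 5.
Second entry: differences are 6, 5, 4, … (decreasing by 1 each time), so -4, 2, 7, 11, 14 → 16 → 17.
Putting the parts together: {13, 16} and then {5, 17}.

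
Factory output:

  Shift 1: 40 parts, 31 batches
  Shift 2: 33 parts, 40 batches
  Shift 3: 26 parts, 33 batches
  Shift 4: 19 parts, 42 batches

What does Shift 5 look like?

12 parts, 35 batches

Parts goes 40, 33, 26, 19 → 12 (−7 each step).
Batches goes 31, 40, 33, 42 → 35 (alternating steps +9, −7, +9, −7, …).
Combining the parts gives 12 parts, 35 batches.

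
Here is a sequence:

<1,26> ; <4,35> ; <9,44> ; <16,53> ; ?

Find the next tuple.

<25,62>

First entry: 1, 4, 9, 16 → 25 (perfect squares: 1², 2², 3², …).
Second entry: +9 each step; 26, 35, 44, 53 → 62.
Combining the parts gives <25,62>.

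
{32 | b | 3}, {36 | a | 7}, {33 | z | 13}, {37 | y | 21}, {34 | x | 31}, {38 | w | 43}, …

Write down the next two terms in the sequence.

{35 | v | 57}, {39 | u | 73}

First component: alternating steps +4, −3, +4, −3, …, so 32, 36, 33, 37, 34, 38 → 35 → 39.
For the letter, letters move back 1 place in the alphabet, wrapping A→Z: b, a, z, y, x, w → v → u.
For the third component, differences are 4, 6, 8, … (increasing by 2 each time): 3, 7, 13, 21, 31, 43 → 57 → 73.
Putting the parts together: {35 | v | 57} and then {39 | u | 73}.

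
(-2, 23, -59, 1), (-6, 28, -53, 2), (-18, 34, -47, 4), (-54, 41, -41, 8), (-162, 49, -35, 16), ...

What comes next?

(-486, 58, -29, 32)

First component: -2, -6, -18, -54, -162 → -486 (×3 each step).
Second component: differences are 5, 6, 7, … (increasing by 1 each time); 23, 28, 34, 41, 49 → 58.
Third component: +6 each step, so -59, -53, -47, -41, -35 → -29.
Fourth component goes 1, 2, 4, 8, 16 → 32 (×2 each step).
Putting it together: (-486, 58, -29, 32).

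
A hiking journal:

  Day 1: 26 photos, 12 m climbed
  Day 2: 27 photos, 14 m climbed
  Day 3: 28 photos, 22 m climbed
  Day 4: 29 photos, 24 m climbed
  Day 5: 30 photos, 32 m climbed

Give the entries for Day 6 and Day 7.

31 photos, 34 m climbed; 32 photos, 42 m climbed

Photos goes 26, 27, 28, 29, 30 → 31 → 32 (+1 each step).
M climbed — alternating steps +2, +8, +2, +8, …: 12, 14, 22, 24, 32 → 34 → 42.
Putting the parts together: 31 photos, 34 m climbed and then 32 photos, 42 m climbed.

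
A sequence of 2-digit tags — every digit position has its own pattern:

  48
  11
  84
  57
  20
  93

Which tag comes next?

66

First digit — −3 each step, mod 10: 4, 1, 8, 5, 2, 9 → 6.
Second digit: +3 each step, mod 10; 8, 1, 4, 7, 0, 3 → 6.
Putting it together: 66.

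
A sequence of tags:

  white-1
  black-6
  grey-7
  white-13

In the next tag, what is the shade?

black

Shade — repeats white → black → grey: white, black, grey, white → black.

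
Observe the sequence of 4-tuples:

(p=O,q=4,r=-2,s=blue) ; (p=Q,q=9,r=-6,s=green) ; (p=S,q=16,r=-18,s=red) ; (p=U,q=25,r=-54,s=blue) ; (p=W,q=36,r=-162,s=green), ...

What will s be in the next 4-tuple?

For the s, repeats blue → green → red: blue, green, red, blue, green → red.

red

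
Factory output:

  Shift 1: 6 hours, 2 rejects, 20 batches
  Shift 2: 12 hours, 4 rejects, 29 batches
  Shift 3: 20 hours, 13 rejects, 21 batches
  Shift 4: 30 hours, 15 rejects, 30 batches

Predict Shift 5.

42 hours, 24 rejects, 22 batches

Hours: differences are 6, 8, 10, … (increasing by 2 each time), so 6, 12, 20, 30 → 42.
Rejects: 2, 4, 13, 15 → 24 (alternating steps +2, +9, +2, +9, …).
Batches: alternating steps +9, −8, +9, −8, …, so 20, 29, 21, 30 → 22.
Putting it together: 42 hours, 24 rejects, 22 batches.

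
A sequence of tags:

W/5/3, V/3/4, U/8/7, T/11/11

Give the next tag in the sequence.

S/19/18

For the letter, letters move back 1 place in the alphabet: W, V, U, T → S.
Second component goes 5, 3, 8, 11 → 19 (each term is the sum of the two before it).
Third component goes 3, 4, 7, 11 → 18 (each term is the sum of the two before it).
So the next tag is S/19/18.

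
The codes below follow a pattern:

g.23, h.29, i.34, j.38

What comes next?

For the letter, letters move forward 1 place in the alphabet: g, h, i, j → k.
Second component — differences are 6, 5, 4, … (decreasing by 1 each time): 23, 29, 34, 38 → 41.
Combining the parts gives k.41.

k.41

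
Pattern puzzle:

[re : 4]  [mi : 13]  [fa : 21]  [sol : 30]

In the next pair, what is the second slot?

Second slot: alternating steps +9, +8, +9, +8, …; 4, 13, 21, 30 → 38.

38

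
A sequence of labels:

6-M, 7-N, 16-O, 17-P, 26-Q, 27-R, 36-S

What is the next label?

First component — alternating steps +1, +9, +1, +9, …: 6, 7, 16, 17, 26, 27, 36 → 37.
Letter — letters move forward 1 place in the alphabet: M, N, O, P, Q, R, S → T.
Putting it together: 37-T.

37-T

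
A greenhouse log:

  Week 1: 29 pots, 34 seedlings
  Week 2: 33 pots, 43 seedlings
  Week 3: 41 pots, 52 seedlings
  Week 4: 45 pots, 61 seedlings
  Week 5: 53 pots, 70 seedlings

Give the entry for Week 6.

57 pots, 79 seedlings

Pots: alternating steps +4, +8, +4, +8, …; 29, 33, 41, 45, 53 → 57.
For the seedlings, +9 each step: 34, 43, 52, 61, 70 → 79.
So the next line is 57 pots, 79 seedlings.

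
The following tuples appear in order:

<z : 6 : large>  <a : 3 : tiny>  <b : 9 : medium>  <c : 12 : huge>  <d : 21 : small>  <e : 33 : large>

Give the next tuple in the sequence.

<f : 54 : tiny>

For the letter, letters move forward 1 place in the alphabet, wrapping Z→A: z, a, b, c, d, e → f.
Second coordinate — each term is the sum of the two before it: 6, 3, 9, 12, 21, 33 → 54.
Size: large, tiny, medium, huge, small, large → tiny (repeats large → tiny → medium → huge → small).
Combining the parts gives <f : 54 : tiny>.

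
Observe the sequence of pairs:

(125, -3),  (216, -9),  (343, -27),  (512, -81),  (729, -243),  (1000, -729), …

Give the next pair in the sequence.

(1331, -2187)

First entry: perfect cubes: 5³, 6³, 7³, …; 125, 216, 343, 512, 729, 1000 → 1331.
Second entry — ×3 each step: -3, -9, -27, -81, -243, -729 → -2187.
Combining the parts gives (1331, -2187).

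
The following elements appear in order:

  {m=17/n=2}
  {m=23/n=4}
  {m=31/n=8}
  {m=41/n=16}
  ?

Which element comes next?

For the m, differences are 6, 8, 10, … (increasing by 2 each time): 17, 23, 31, 41 → 53.
For the n, ×2 each step: 2, 4, 8, 16 → 32.
So the next element is {m=53/n=32}.

{m=53/n=32}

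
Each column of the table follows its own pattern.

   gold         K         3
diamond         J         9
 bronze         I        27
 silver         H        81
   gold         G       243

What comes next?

Rank: repeats gold → diamond → bronze → silver, so gold, diamond, bronze, silver, gold → diamond.
Letter — letters move back 1 place in the alphabet: K, J, I, H, G → F.
Third component — ×3 each step: 3, 9, 27, 81, 243 → 729.
So the next row is diamond  F  729.

diamond  F  729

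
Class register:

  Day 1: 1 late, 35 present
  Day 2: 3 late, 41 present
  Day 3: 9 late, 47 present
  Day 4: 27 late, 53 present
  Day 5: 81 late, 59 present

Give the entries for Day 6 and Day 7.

243 late, 65 present; 729 late, 71 present

For the late, ×3 each step: 1, 3, 9, 27, 81 → 243 → 729.
Present goes 35, 41, 47, 53, 59 → 65 → 71 (+6 each step).
So the next two lines are 243 late, 65 present and 729 late, 71 present.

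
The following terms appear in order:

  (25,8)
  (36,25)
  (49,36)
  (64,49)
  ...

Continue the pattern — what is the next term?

(81,64)

For the first coordinate, perfect squares: 5², 6², 7², …: 25, 36, 49, 64 → 81.
For the second coordinate, always the previous value of the first coordinate: 8, 25, 36, 49 → 64.
Combining the parts gives (81,64).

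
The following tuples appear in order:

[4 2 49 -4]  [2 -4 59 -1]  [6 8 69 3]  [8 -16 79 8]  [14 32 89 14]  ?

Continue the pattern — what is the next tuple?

[22 -64 99 21]

For the first part, each term is the sum of the two before it: 4, 2, 6, 8, 14 → 22.
Second part: 2, -4, 8, -16, 32 → -64 (×(-2) each step).
Third part — +10 each step: 49, 59, 69, 79, 89 → 99.
Fourth part: differences are 3, 4, 5, … (increasing by 1 each time), so -4, -1, 3, 8, 14 → 21.
Putting it together: [22 -64 99 21].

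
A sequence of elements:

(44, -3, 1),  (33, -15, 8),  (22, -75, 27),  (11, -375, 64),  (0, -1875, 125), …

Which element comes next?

(-11, -9375, 216)

First value: −11 each step; 44, 33, 22, 11, 0 → -11.
Second value: ×5 each step; -3, -15, -75, -375, -1875 → -9375.
Third value: 1, 8, 27, 64, 125 → 216 (perfect cubes: 1³, 2³, 3³, …).
So the next element is (-11, -9375, 216).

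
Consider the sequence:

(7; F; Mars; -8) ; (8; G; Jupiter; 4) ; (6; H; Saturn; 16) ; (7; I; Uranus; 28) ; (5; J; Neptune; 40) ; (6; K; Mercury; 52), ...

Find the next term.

First part: alternating steps +1, −2, +1, −2, …, so 7, 8, 6, 7, 5, 6 → 4.
Letter: letters move forward 1 place in the alphabet; F, G, H, I, J, K → L.
For the planet, runs through the planets Mercury→Neptune: Mars, Jupiter, Saturn, Uranus, Neptune, Mercury → Venus.
Fourth part: +12 each step; -8, 4, 16, 28, 40, 52 → 64.
So the next term is (4; L; Venus; 64).

(4; L; Venus; 64)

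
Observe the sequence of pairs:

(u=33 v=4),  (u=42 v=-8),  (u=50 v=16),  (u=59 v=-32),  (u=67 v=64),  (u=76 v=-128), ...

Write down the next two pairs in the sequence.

(u=84 v=256), (u=93 v=-512)

U: alternating steps +9, +8, +9, +8, …, so 33, 42, 50, 59, 67, 76 → 84 → 93.
V: ×(-2) each step; 4, -8, 16, -32, 64, -128 → 256 → -512.
Putting the parts together: (u=84 v=256) and then (u=93 v=-512).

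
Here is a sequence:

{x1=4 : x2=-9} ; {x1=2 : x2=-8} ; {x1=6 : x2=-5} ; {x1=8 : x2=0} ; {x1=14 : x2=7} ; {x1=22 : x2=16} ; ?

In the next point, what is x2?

X2 goes -9, -8, -5, 0, 7, 16 → 27 (differences are 1, 3, 5, … (increasing by 2 each time)).

27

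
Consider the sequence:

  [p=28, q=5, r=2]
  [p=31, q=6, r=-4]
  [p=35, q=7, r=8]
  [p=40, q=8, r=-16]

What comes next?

[p=46, q=9, r=32]

For the p, differences are 3, 4, 5, … (increasing by 1 each time): 28, 31, 35, 40 → 46.
Q: +1 each step, so 5, 6, 7, 8 → 9.
R — ×(-2) each step: 2, -4, 8, -16 → 32.
So the next triple is [p=46, q=9, r=32].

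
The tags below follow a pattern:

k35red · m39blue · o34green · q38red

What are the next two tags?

Letter: letters move forward 2 places in the alphabet; k, m, o, q → s → u.
Second component: 35, 39, 34, 38 → 33 → 37 (alternating steps +4, −5, +4, −5, …).
Colour: repeats red → blue → green, so red, blue, green, red → blue → green.
Putting the parts together: s33blue and then u37green.

s33blue then u37green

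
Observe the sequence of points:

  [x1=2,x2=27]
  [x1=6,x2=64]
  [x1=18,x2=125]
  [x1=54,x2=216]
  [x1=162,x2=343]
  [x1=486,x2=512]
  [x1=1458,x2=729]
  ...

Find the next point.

[x1=4374,x2=1000]

X1 goes 2, 6, 18, 54, 162, 486, 1458 → 4374 (×3 each step).
X2: 27, 64, 125, 216, 343, 512, 729 → 1000 (perfect cubes: 3³, 4³, 5³, …).
Combining the parts gives [x1=4374,x2=1000].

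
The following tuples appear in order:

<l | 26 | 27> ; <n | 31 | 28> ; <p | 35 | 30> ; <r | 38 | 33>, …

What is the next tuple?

<t | 40 | 37>

Letter: letters move forward 2 places in the alphabet, so l, n, p, r → t.
Second coordinate — differences are 5, 4, 3, … (decreasing by 1 each time): 26, 31, 35, 38 → 40.
Third coordinate: 27, 28, 30, 33 → 37 (differences are 1, 2, 3, … (increasing by 1 each time)).
Putting it together: <t | 40 | 37>.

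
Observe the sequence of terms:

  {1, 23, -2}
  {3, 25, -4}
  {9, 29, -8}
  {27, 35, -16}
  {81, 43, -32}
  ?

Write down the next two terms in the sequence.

First value: ×3 each step; 1, 3, 9, 27, 81 → 243 → 729.
Second value: 23, 25, 29, 35, 43 → 53 → 65 (differences are 2, 4, 6, … (increasing by 2 each time)).
For the third value, ×2 each step: -2, -4, -8, -16, -32 → -64 → -128.
So the next two terms are {243, 53, -64} and {729, 65, -128}.

{243, 53, -64}, {729, 65, -128}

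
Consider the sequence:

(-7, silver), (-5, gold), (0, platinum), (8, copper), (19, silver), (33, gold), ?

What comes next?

(50, platinum)

First slot: differences are 2, 5, 8, … (increasing by 3 each time); -7, -5, 0, 8, 19, 33 → 50.
Metal: repeats silver → gold → platinum → copper, so silver, gold, platinum, copper, silver, gold → platinum.
Putting it together: (50, platinum).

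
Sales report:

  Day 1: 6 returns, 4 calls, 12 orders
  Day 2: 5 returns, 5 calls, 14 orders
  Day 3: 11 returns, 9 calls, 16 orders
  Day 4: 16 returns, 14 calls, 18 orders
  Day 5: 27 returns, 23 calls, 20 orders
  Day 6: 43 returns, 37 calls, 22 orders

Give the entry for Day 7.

70 returns, 60 calls, 24 orders

Returns — each term is the sum of the two before it: 6, 5, 11, 16, 27, 43 → 70.
Calls — each term is the sum of the two before it: 4, 5, 9, 14, 23, 37 → 60.
Orders — +2 each step: 12, 14, 16, 18, 20, 22 → 24.
Putting it together: 70 returns, 60 calls, 24 orders.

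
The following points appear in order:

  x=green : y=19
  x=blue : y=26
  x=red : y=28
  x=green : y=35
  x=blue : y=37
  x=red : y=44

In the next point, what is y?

Y: 19, 26, 28, 35, 37, 44 → 46 (alternating steps +7, +2, +7, +2, …).

46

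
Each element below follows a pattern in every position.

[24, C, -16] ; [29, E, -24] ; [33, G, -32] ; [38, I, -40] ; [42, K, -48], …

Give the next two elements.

[47, M, -56], [51, O, -64]

First coordinate — alternating steps +5, +4, +5, +4, …: 24, 29, 33, 38, 42 → 47 → 51.
For the letter, letters move forward 2 places in the alphabet: C, E, G, I, K → M → O.
Third coordinate: -16, -24, -32, -40, -48 → -56 → -64 (−8 each step).
Putting the parts together: [47, M, -56] and then [51, O, -64].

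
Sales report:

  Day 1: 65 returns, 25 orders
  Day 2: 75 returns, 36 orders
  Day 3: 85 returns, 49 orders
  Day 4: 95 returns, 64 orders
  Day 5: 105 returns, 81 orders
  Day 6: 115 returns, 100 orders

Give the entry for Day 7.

Returns: +10 each step; 65, 75, 85, 95, 105, 115 → 125.
Orders: perfect squares: 5², 6², 7², …; 25, 36, 49, 64, 81, 100 → 121.
Combining the parts gives 125 returns, 121 orders.

125 returns, 121 orders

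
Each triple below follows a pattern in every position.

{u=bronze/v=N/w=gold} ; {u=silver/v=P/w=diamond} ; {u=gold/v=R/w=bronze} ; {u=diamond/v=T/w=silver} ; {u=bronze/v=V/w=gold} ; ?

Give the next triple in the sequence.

{u=silver/v=X/w=diamond}

U — repeats bronze → silver → gold → diamond: bronze, silver, gold, diamond, bronze → silver.
V: letters move forward 2 places in the alphabet, so N, P, R, T, V → X.
W: repeats gold → diamond → bronze → silver; gold, diamond, bronze, silver, gold → diamond.
Putting it together: {u=silver/v=X/w=diamond}.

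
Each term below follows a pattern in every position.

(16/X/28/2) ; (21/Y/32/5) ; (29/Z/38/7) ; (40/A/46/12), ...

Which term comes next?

(54/B/56/19)

First slot: differences are 5, 8, 11, … (increasing by 3 each time), so 16, 21, 29, 40 → 54.
Letter — letters move forward 1 place in the alphabet, wrapping Z→A: X, Y, Z, A → B.
Third slot: differences are 4, 6, 8, … (increasing by 2 each time); 28, 32, 38, 46 → 56.
Fourth slot goes 2, 5, 7, 12 → 19 (each term is the sum of the two before it).
So the next term is (54/B/56/19).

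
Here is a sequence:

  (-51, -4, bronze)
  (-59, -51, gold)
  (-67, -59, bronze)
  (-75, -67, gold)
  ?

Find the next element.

First part — −8 each step: -51, -59, -67, -75 → -83.
Second part: always the previous value of the first part, so -4, -51, -59, -67 → -75.
Rank goes bronze, gold, bronze, gold → bronze (alternates bronze ↔ gold).
Putting it together: (-83, -75, bronze).

(-83, -75, bronze)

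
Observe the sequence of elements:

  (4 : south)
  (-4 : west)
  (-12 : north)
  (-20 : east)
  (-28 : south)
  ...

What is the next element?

(-36 : west)

First coordinate: 4, -4, -12, -20, -28 → -36 (−8 each step).
Direction — repeats south → west → north → east: south, west, north, east, south → west.
Putting it together: (-36 : west).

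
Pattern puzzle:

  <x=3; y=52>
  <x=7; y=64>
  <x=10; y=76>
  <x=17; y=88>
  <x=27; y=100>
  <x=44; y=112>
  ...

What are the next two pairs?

<x=71; y=124>, <x=115; y=136>

X — each term is the sum of the two before it: 3, 7, 10, 17, 27, 44 → 71 → 115.
Y goes 52, 64, 76, 88, 100, 112 → 124 → 136 (+12 each step).
Putting the parts together: <x=71; y=124> and then <x=115; y=136>.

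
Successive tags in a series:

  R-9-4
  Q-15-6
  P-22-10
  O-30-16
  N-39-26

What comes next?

M-49-42

Letter: R, Q, P, O, N → M (letters move back 1 place in the alphabet).
Second component: differences are 6, 7, 8, … (increasing by 1 each time); 9, 15, 22, 30, 39 → 49.
Third component goes 4, 6, 10, 16, 26 → 42 (each term is the sum of the two before it).
Putting it together: M-49-42.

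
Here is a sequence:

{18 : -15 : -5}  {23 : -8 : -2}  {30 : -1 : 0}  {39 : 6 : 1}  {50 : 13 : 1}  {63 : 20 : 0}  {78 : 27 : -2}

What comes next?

{95 : 34 : -5}

First coordinate: differences are 5, 7, 9, … (increasing by 2 each time); 18, 23, 30, 39, 50, 63, 78 → 95.
Second coordinate: +7 each step, so -15, -8, -1, 6, 13, 20, 27 → 34.
Third coordinate: differences are 3, 2, 1, … (decreasing by 1 each time), so -5, -2, 0, 1, 1, 0, -2 → -5.
Putting it together: {95 : 34 : -5}.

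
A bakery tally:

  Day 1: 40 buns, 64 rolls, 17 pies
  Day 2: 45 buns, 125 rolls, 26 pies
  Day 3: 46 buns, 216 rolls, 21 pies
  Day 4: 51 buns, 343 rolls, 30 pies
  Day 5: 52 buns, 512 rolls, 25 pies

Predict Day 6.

57 buns, 729 rolls, 34 pies

Buns: alternating steps +5, +1, +5, +1, …; 40, 45, 46, 51, 52 → 57.
Rolls: perfect cubes: 4³, 5³, 6³, …; 64, 125, 216, 343, 512 → 729.
Pies: 17, 26, 21, 30, 25 → 34 (alternating steps +9, −5, +9, −5, …).
So the next line is 57 buns, 729 rolls, 34 pies.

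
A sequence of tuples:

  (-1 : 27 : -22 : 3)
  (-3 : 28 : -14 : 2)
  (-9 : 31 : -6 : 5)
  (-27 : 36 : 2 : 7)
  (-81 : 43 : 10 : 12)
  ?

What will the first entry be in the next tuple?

First entry: ×3 each step, so -1, -3, -9, -27, -81 → -243.

-243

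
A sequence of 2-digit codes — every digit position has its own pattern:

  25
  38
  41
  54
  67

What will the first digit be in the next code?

7

First digit: +1 each step, mod 10; 2, 3, 4, 5, 6 → 7.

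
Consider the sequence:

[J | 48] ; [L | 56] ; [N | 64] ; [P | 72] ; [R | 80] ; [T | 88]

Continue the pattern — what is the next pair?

[V | 96]

For the letter, letters move forward 2 places in the alphabet: J, L, N, P, R, T → V.
Second entry — +8 each step: 48, 56, 64, 72, 80, 88 → 96.
Putting it together: [V | 96].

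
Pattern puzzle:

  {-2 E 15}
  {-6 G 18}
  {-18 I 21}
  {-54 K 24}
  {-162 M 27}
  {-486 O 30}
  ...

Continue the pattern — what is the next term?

First slot — ×3 each step: -2, -6, -18, -54, -162, -486 → -1458.
For the letter, letters move forward 2 places in the alphabet: E, G, I, K, M, O → Q.
Third slot — +3 each step: 15, 18, 21, 24, 27, 30 → 33.
Putting it together: {-1458 Q 33}.

{-1458 Q 33}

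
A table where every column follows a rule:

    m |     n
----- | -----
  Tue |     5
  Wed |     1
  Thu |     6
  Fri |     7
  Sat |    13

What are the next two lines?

For the column m, runs through the weekdays Mon→Sun: Tue, Wed, Thu, Fri, Sat → Sun → Mon.
Column n: each term is the sum of the two before it, so 5, 1, 6, 7, 13 → 20 → 33.
Putting the parts together: Sun  20 and then Mon  33.

Sun  20; Mon  33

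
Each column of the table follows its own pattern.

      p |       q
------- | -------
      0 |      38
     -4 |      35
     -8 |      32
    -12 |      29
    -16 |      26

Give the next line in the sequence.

Column p: 0, -4, -8, -12, -16 → -20 (−4 each step).
Column q: 38, 35, 32, 29, 26 → 23 (−3 each step).
So the next line is -20  23.

-20  23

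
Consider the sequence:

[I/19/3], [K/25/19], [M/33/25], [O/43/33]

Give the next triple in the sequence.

[Q/55/43]

For the letter, letters move forward 2 places in the alphabet: I, K, M, O → Q.
For the second slot, differences are 6, 8, 10, … (increasing by 2 each time): 19, 25, 33, 43 → 55.
Third slot: always the previous value of the second slot; 3, 19, 25, 33 → 43.
Putting it together: [Q/55/43].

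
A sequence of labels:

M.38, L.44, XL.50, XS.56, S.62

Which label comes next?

M.68

Size: M, L, XL, XS, S → M (runs through clothing sizes XS→XL).
Second component: +6 each step, so 38, 44, 50, 56, 62 → 68.
So the next label is M.68.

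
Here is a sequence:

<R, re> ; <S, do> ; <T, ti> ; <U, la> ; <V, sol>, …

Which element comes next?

Letter goes R, S, T, U, V → W (letters move forward 1 place in the alphabet).
Note: re, do, ti, la, sol → fa (runs backward through the solfège scale do→ti).
So the next element is <W, fa>.

<W, fa>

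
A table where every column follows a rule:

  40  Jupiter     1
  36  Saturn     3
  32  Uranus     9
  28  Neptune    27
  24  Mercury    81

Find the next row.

20  Venus  243

First component: −4 each step, so 40, 36, 32, 28, 24 → 20.
For the planet, runs through the planets Mercury→Neptune: Jupiter, Saturn, Uranus, Neptune, Mercury → Venus.
For the third component, ×3 each step: 1, 3, 9, 27, 81 → 243.
Putting it together: 20  Venus  243.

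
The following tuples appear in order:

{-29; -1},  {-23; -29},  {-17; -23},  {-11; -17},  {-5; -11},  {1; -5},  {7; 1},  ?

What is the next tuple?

First entry: -29, -23, -17, -11, -5, 1, 7 → 13 (+6 each step).
Second entry: -1, -29, -23, -17, -11, -5, 1 → 7 (always the previous value of the first entry).
Combining the parts gives {13; 7}.

{13; 7}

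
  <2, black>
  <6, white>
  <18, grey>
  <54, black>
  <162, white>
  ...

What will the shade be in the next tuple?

grey

For the shade, repeats black → white → grey: black, white, grey, black, white → grey.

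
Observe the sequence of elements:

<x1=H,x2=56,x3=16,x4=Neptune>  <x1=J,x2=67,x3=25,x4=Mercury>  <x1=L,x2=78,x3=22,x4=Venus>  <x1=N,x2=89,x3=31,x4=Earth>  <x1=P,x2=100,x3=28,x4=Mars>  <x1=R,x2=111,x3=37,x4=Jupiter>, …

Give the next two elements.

<x1=T,x2=122,x3=34,x4=Saturn>, <x1=V,x2=133,x3=43,x4=Uranus>

X1: letters move forward 2 places in the alphabet, so H, J, L, N, P, R → T → V.
X2: +11 each step, so 56, 67, 78, 89, 100, 111 → 122 → 133.
For the x3, alternating steps +9, −3, +9, −3, …: 16, 25, 22, 31, 28, 37 → 34 → 43.
X4: runs through the planets Mercury→Neptune; Neptune, Mercury, Venus, Earth, Mars, Jupiter → Saturn → Uranus.
Putting the parts together: <x1=T,x2=122,x3=34,x4=Saturn> and then <x1=V,x2=133,x3=43,x4=Uranus>.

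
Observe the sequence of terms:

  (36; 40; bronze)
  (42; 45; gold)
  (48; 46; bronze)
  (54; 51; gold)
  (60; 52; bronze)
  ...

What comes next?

(66; 57; gold)

For the first slot, +6 each step: 36, 42, 48, 54, 60 → 66.
Second slot: alternating steps +5, +1, +5, +1, …, so 40, 45, 46, 51, 52 → 57.
Rank: alternates bronze ↔ gold; bronze, gold, bronze, gold, bronze → gold.
So the next term is (66; 57; gold).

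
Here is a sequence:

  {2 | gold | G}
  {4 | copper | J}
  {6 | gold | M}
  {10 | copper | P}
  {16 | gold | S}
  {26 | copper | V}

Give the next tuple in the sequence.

First value: each term is the sum of the two before it, so 2, 4, 6, 10, 16, 26 → 42.
Metal — alternates gold ↔ copper: gold, copper, gold, copper, gold, copper → gold.
Letter goes G, J, M, P, S, V → Y (letters move forward 3 places in the alphabet).
Combining the parts gives {42 | gold | Y}.

{42 | gold | Y}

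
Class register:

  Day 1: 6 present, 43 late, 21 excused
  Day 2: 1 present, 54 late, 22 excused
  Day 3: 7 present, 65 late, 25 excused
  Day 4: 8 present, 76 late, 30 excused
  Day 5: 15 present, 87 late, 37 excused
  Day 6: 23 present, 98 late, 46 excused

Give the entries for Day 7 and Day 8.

For the present, each term is the sum of the two before it: 6, 1, 7, 8, 15, 23 → 38 → 61.
Late — +11 each step: 43, 54, 65, 76, 87, 98 → 109 → 120.
Excused: 21, 22, 25, 30, 37, 46 → 57 → 70 (differences are 1, 3, 5, … (increasing by 2 each time)).
Putting the parts together: 38 present, 109 late, 57 excused and then 61 present, 120 late, 70 excused.

38 present, 109 late, 57 excused; 61 present, 120 late, 70 excused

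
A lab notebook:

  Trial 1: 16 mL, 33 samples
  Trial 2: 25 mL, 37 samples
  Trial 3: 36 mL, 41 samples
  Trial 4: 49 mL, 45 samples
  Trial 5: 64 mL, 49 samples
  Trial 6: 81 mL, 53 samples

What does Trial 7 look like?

For the mL, perfect squares: 4², 5², 6², …: 16, 25, 36, 49, 64, 81 → 100.
Samples: 33, 37, 41, 45, 49, 53 → 57 (+4 each step).
Combining the parts gives 100 mL, 57 samples.

100 mL, 57 samples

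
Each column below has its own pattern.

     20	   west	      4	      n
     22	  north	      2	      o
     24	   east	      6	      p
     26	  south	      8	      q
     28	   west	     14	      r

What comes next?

First component: 20, 22, 24, 26, 28 → 30 (+2 each step).
Direction: west, north, east, south, west → north (repeats west → north → east → south).
Third component: each term is the sum of the two before it, so 4, 2, 6, 8, 14 → 22.
Letter: letters move forward 1 place in the alphabet, so n, o, p, q, r → s.
So the next line is 30  north  22  s.

30  north  22  s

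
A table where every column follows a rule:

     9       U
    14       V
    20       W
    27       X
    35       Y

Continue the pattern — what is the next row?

First component: differences are 5, 6, 7, … (increasing by 1 each time); 9, 14, 20, 27, 35 → 44.
Letter: U, V, W, X, Y → Z (letters move forward 1 place in the alphabet).
So the next row is 44  Z.

44  Z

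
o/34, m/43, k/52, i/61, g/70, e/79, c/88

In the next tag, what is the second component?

Second component — +9 each step: 34, 43, 52, 61, 70, 79, 88 → 97.

97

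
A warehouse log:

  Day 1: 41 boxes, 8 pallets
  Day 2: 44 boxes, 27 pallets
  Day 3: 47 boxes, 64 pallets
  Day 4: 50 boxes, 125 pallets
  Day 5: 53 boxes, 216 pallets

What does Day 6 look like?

56 boxes, 343 pallets

Boxes: +3 each step; 41, 44, 47, 50, 53 → 56.
Pallets: 8, 27, 64, 125, 216 → 343 (perfect cubes: 2³, 3³, 4³, …).
Putting it together: 56 boxes, 343 pallets.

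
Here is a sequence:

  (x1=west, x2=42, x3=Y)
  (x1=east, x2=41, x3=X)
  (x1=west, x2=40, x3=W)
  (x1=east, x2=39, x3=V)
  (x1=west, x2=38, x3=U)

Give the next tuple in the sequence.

X1 goes west, east, west, east, west → east (alternates west ↔ east).
X2 goes 42, 41, 40, 39, 38 → 37 (−1 each step).
For the x3, letters move back 1 place in the alphabet: Y, X, W, V, U → T.
Combining the parts gives (x1=east, x2=37, x3=T).

(x1=east, x2=37, x3=T)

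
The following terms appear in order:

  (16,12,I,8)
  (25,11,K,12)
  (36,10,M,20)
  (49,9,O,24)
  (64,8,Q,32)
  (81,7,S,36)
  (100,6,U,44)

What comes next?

First value: perfect squares: 4², 5², 6², …, so 16, 25, 36, 49, 64, 81, 100 → 121.
Second value — −1 each step: 12, 11, 10, 9, 8, 7, 6 → 5.
Letter — letters move forward 2 places in the alphabet: I, K, M, O, Q, S, U → W.
Fourth value goes 8, 12, 20, 24, 32, 36, 44 → 48 (alternating steps +4, +8, +4, +8, …).
Combining the parts gives (121,5,W,48).

(121,5,W,48)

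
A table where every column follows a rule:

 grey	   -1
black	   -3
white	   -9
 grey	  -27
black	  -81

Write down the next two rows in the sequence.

Shade goes grey, black, white, grey, black → white → grey (repeats grey → black → white).
Second component: -1, -3, -9, -27, -81 → -243 → -729 (×3 each step).
So the next two rows are white  -243 and grey  -729.

white  -243; grey  -729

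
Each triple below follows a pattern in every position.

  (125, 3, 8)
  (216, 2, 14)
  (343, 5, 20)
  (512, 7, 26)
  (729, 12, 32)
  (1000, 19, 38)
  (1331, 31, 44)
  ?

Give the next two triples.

(1728, 50, 50), (2197, 81, 56)

First coordinate goes 125, 216, 343, 512, 729, 1000, 1331 → 1728 → 2197 (perfect cubes: 5³, 6³, 7³, …).
Second coordinate goes 3, 2, 5, 7, 12, 19, 31 → 50 → 81 (each term is the sum of the two before it).
Third coordinate: +6 each step, so 8, 14, 20, 26, 32, 38, 44 → 50 → 56.
Putting the parts together: (1728, 50, 50) and then (2197, 81, 56).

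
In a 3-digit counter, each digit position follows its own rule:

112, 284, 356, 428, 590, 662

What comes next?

For the first digit, +1 each step, mod 10: 1, 2, 3, 4, 5, 6 → 7.
Second digit: −3 each step, mod 10; 1, 8, 5, 2, 9, 6 → 3.
For the third digit, +2 each step, mod 10: 2, 4, 6, 8, 0, 2 → 4.
So the next tag is 734.

734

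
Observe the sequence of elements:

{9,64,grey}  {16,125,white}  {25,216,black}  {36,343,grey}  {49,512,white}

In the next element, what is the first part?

64

First part: perfect squares: 3², 4², 5², …, so 9, 16, 25, 36, 49 → 64.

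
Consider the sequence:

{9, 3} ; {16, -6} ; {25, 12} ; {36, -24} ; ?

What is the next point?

{49, 48}

First coordinate goes 9, 16, 25, 36 → 49 (perfect squares: 3², 4², 5², …).
Second coordinate — ×(-2) each step: 3, -6, 12, -24 → 48.
Combining the parts gives {49, 48}.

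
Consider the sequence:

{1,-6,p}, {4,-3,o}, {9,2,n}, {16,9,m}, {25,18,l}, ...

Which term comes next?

{36,29,k}

First part: perfect squares: 1², 2², 3², …, so 1, 4, 9, 16, 25 → 36.
For the second part, always 7 less than the first part: -6, -3, 2, 9, 18 → 29.
Letter: p, o, n, m, l → k (letters move back 1 place in the alphabet).
Putting it together: {36,29,k}.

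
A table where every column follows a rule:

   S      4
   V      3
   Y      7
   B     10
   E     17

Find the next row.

H  27

Letter — letters move forward 3 places in the alphabet, wrapping Z→A: S, V, Y, B, E → H.
Second component: 4, 3, 7, 10, 17 → 27 (each term is the sum of the two before it).
Combining the parts gives H  27.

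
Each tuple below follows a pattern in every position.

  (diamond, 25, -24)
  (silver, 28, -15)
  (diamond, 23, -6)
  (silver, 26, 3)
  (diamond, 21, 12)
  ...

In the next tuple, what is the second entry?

Second entry: 25, 28, 23, 26, 21 → 24 (alternating steps +3, −5, +3, −5, …).

24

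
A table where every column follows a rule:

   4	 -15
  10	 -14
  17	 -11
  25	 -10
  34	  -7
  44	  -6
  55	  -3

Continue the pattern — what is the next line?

First component: differences are 6, 7, 8, … (increasing by 1 each time); 4, 10, 17, 25, 34, 44, 55 → 67.
Second component — alternating steps +1, +3, +1, +3, …: -15, -14, -11, -10, -7, -6, -3 → -2.
Putting it together: 67  -2.

67  -2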